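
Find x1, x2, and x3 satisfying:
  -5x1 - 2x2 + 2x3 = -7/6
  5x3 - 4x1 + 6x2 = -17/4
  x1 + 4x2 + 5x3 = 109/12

x1 = 2, x2 = -5/3, x3 = 11/4

Row-reduce the augmented matrix:
R1 ← R1 / (-5).
R2 ← R2 + 4·R1.
R3 ← R3 − 1·R1.
R2 ← R2 / (38/5).
R1 ← R1 − 2/5·R2.
R3 ← R3 − 18/5·R2.
R3 ← R3 / (72/19).
R1 ← R1 + 11/19·R3.
R2 ← R2 − 17/38·R3.
Reading off the reduced rows gives x1 = 2, x2 = -5/3, x3 = 11/4.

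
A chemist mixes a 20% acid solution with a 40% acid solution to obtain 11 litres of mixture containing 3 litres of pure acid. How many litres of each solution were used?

litres of solution A: 7, litres of solution B: 4

Let a = litres of solution A, b = litres of solution B.
  a + b = 11
  (1/5)a + (2/5)b = 3
From equation 1: a = 11 − b.
Substitute into equation 2 and solve: b = 4.
Then a = 7.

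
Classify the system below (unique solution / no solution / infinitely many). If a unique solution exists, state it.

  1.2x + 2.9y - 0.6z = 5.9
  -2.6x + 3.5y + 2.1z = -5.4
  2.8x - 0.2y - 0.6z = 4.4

Row-reduce the augmented matrix:
R1 ← R1 / (6/5).
R2 ← R2 + 13/5·R1.
R3 ← R3 − 14/5·R1.
R2 ← R2 / (587/60).
R1 ← R1 − 29/12·R2.
R3 ← R3 + 209/30·R2.
R3 ← R3 / (804/587).
R1 ← R1 + 819/1174·R3.
R2 ← R2 − 48/587·R3.
Reading off the reduced rows gives x = 1, y = 1, z = -3.

x = 1, y = 1, z = -3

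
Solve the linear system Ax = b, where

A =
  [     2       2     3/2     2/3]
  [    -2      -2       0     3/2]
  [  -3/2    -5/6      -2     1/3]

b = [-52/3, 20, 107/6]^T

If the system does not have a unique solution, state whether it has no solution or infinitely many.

Row-reduce:
R1 ← R1 / (2).
R2 ← R2 + 2·R1.
R3 ← R3 + 3/2·R1.
Swap R2 and R3.
R2 ← R2 / (2/3).
R1 ← R1 − 1·R2.
R3 ← R3 / (3/2).
R1 ← R1 − 33/16·R3.
R2 ← R2 + 21/16·R3.
Rank is 3 with 4 unknowns, leaving x_4 free.

infinitely many solutions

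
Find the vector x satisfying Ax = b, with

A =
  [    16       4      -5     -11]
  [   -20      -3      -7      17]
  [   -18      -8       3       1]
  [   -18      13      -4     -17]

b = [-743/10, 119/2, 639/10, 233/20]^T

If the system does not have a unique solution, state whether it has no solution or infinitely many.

Row-reduce the augmented matrix:
R1 ← R1 / (16).
R2 ← R2 + 20·R1.
R3 ← R3 + 18·R1.
R4 ← R4 + 18·R1.
R2 ← R2 / (2).
R1 ← R1 − 1/4·R2.
R3 ← R3 + 7/2·R2.
R4 ← R4 − 35/2·R2.
R3 ← R3 / (-413/16).
R1 ← R1 − 43/32·R3.
R2 ← R2 + 53/8·R3.
R4 ← R4 − 1701/16·R3.
R4 ← R4 / (-4793/59).
R1 ← R1 + 82/59·R4.
R2 ← R2 − 182/59·R4.
R3 ← R3 − 13/59·R4.
Reading off the reduced rows gives x_1 = -14/5, x_2 = -1/2, x_3 = 11/4, x_4 = 5/4.

x_1 = -14/5, x_2 = -1/2, x_3 = 11/4, x_4 = 5/4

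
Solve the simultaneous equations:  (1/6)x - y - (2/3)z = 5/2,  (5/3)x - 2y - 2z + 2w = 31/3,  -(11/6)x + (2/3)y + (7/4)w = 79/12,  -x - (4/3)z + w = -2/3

x = -1, y = -6, z = 5, w = 5

Row-reduce the augmented matrix:
R1 ← R1 / (1/6).
R2 ← R2 − 5/3·R1.
R3 ← R3 + 11/6·R1.
R4 ← R4 + 1·R1.
R2 ← R2 / (8).
R1 ← R1 + 6·R2.
R3 ← R3 + 31/3·R2.
R4 ← R4 + 6·R2.
R3 ← R3 / (-47/36).
R1 ← R1 + 1/2·R3.
R2 ← R2 − 7/12·R3.
R4 ← R4 + 11/6·R3.
R4 ← R4 / (-337/94).
R1 ← R1 + 15/94·R4.
R2 ← R2 − 411/188·R4.
R3 ← R3 + 156/47·R4.
Reading off the reduced rows gives x = -1, y = -6, z = 5, w = 5.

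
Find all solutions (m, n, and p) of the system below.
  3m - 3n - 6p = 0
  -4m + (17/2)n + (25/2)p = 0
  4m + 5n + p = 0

infinitely many solutions

Row-reduce:
R1 ← R1 / (3).
R2 ← R2 + 4·R1.
R3 ← R3 − 4·R1.
R2 ← R2 / (9/2).
R1 ← R1 + 1·R2.
R3 ← R3 − 9·R2.
Rank is 2 with 3 unknowns, leaving p free.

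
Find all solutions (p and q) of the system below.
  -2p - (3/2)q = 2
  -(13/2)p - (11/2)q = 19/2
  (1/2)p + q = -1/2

Row-reduce:
R1 ← R1 / (-2).
R2 ← R2 + 13/2·R1.
R3 ← R3 − 1/2·R1.
R2 ← R2 / (-5/8).
R1 ← R1 − 3/4·R2.
R3 ← R3 − 5/8·R2.
Row 3 reduces to 0 = 3, a contradiction. The system is inconsistent.

no solution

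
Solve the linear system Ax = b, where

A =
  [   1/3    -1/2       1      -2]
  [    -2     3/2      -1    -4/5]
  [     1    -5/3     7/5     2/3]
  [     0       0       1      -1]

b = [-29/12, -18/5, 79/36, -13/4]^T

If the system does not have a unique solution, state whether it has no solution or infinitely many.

x_1 = 3/4, x_2 = -8/3, x_3 = -5/2, x_4 = 3/4

Row-reduce the augmented matrix:
R1 ← R1 / (1/3).
R2 ← R2 + 2·R1.
R3 ← R3 − 1·R1.
R2 ← R2 / (-3/2).
R1 ← R1 + 3/2·R2.
R3 ← R3 + 1/6·R2.
R3 ← R3 / (-97/45).
R1 ← R1 + 2·R3.
R2 ← R2 + 10/3·R3.
R4 ← R4 − 1·R3.
R4 ← R4 / (267/97).
R1 ← R1 + 342/485·R4.
R2 ← R2 + 1928/485·R4.
R3 ← R3 + 364/97·R4.
Reading off the reduced rows gives x_1 = 3/4, x_2 = -8/3, x_3 = -5/2, x_4 = 3/4.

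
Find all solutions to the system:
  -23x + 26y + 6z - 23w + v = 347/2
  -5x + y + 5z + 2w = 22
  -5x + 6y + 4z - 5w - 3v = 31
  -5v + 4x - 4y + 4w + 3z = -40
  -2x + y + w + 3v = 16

Row-reduce:
R1 ← R1 / (-23).
R2 ← R2 + 5·R1.
R3 ← R3 + 5·R1.
R4 ← R4 − 4·R1.
R5 ← R5 + 2·R1.
R2 ← R2 / (-107/23).
R1 ← R1 + 26/23·R2.
R3 ← R3 − 8/23·R2.
R4 ← R4 − 12/23·R2.
R5 ← R5 + 29/23·R2.
R3 ← R3 / (318/107).
R1 ← R1 + 124/107·R3.
R2 ← R2 + 85/107·R3.
R4 ← R4 − 477/107·R3.
R5 ← R5 + 163/107·R3.
Swap R4 and R5.
R4 ← R4 / (218/159).
R1 ← R1 + 79/159·R4.
R2 ← R2 + 217/159·R4.
R3 ← R3 − 28/159·R4.
Row 5 reduces to 0 = 1/4, a contradiction. The system is inconsistent.

no solution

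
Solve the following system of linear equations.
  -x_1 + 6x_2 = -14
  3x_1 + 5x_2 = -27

Row-reduce the augmented matrix:
R1 ← R1 / (-1).
R2 ← R2 − 3·R1.
R2 ← R2 / (23).
R1 ← R1 + 6·R2.
Reading off the reduced rows gives x_1 = -4, x_2 = -3.

x_1 = -4, x_2 = -3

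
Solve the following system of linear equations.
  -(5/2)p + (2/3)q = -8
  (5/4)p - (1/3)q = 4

Row-reduce:
R1 ← R1 / (-5/2).
R2 ← R2 − 5/4·R1.
Rank is 1 with 2 unknowns, leaving q free.

infinitely many solutions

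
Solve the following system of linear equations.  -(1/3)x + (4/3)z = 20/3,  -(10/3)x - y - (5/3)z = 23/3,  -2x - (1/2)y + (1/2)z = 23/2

no solution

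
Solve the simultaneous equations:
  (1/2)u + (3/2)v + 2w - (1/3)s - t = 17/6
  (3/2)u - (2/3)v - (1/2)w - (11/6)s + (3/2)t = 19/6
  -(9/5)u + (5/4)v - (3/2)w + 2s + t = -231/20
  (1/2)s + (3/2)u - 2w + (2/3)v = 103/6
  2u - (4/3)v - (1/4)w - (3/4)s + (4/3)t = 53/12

Row-reduce the augmented matrix:
R1 ← R1 / (1/2).
R2 ← R2 − 3/2·R1.
R3 ← R3 + 9/5·R1.
R4 ← R4 − 3/2·R1.
R5 ← R5 − 2·R1.
R2 ← R2 / (-31/6).
R1 ← R1 − 3·R2.
R3 ← R3 − 133/20·R2.
R4 ← R4 + 23/6·R2.
R5 ← R5 + 22/3·R2.
R3 ← R3 / (-1653/620).
R1 ← R1 − 7/31·R3.
R2 ← R2 − 39/31·R3.
R4 ← R4 + 197/62·R3.
R5 ← R5 − 121/124·R3.
R4 ← R4 / (8077/3306).
R1 ← R1 + 1940/1653·R4.
R2 ← R2 − 18/551·R4.
R3 ← R3 − 169/1653·R4.
R5 ← R5 − 5509/3306·R4.
R5 ← R5 / (94989/32308).
R1 ← R1 + 8940/8077·R5.
R2 ← R2 − 5578/8077·R5.
R3 ← R3 + 24809/24231·R5.
R4 ← R4 + 13696/8077·R5.
Reading off the reduced rows gives u = 6, v = 1, w = -4, s = -1, t = -6.

u = 6, v = 1, w = -4, s = -1, t = -6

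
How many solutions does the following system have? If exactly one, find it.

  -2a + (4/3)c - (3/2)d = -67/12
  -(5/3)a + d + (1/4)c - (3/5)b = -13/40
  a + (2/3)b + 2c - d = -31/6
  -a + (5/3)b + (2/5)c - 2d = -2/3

a = 0, b = 2, c = -5/2, d = 3/2

Row-reduce the augmented matrix:
R1 ← R1 / (-2).
R2 ← R2 + 5/3·R1.
R3 ← R3 − 1·R1.
R4 ← R4 + 1·R1.
R2 ← R2 / (-3/5).
R3 ← R3 − 2/3·R2.
R4 ← R4 − 5/3·R2.
R3 ← R3 / (277/162).
R1 ← R1 + 2/3·R3.
R2 ← R2 − 155/108·R3.
R4 ← R4 + 4307/1620·R3.
R4 ← R4 / (68321/11080).
R1 ← R1 − 1155/1108·R4.
R2 ← R2 + 9705/2216·R4.
R3 ← R3 − 243/554·R4.
Reading off the reduced rows gives a = 0, b = 2, c = -5/2, d = 3/2.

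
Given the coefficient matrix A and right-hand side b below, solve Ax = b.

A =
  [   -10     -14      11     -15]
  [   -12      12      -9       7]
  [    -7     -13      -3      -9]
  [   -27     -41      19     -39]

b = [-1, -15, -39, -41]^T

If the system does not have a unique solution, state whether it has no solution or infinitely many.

Row-reduce:
R1 ← R1 / (-10).
R2 ← R2 + 12·R1.
R3 ← R3 + 7·R1.
R4 ← R4 + 27·R1.
R2 ← R2 / (144/5).
R1 ← R1 − 7/5·R2.
R3 ← R3 + 16/5·R2.
R4 ← R4 + 16/5·R2.
R3 ← R3 / (-79/6).
R1 ← R1 + 1/48·R3.
R2 ← R2 + 37/48·R3.
R4 ← R4 + 79/6·R3.
Rank is 3 with 4 unknowns, leaving x_4 free.

infinitely many solutions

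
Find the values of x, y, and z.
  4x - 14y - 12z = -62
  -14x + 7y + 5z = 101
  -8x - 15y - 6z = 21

Row-reduce the augmented matrix:
R1 ← R1 / (4).
R2 ← R2 + 14·R1.
R3 ← R3 + 8·R1.
R2 ← R2 / (-42).
R1 ← R1 + 7/2·R2.
R3 ← R3 + 43·R2.
R3 ← R3 / (331/42).
R1 ← R1 − 1/12·R3.
R2 ← R2 − 37/42·R3.
Reading off the reduced rows gives x = -6, y = 1, z = 2.

x = -6, y = 1, z = 2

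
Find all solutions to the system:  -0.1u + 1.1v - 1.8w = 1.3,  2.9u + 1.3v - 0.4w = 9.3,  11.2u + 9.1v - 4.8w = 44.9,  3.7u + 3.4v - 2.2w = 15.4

u = 2, v = 3, w = 1

Row-reduce the augmented matrix:
R1 ← R1 / (-1/10).
R2 ← R2 − 29/10·R1.
R3 ← R3 − 56/5·R1.
R4 ← R4 − 37/10·R1.
R2 ← R2 / (166/5).
R1 ← R1 + 11·R2.
R3 ← R3 − 1323/10·R2.
R4 ← R4 − 441/10·R2.
R3 ← R3 / (1065/332).
R1 ← R1 − 95/166·R3.
R2 ← R2 + 263/166·R3.
R4 ← R4 − 355/332·R3.
R4 reduces to 0 = 0, so the extra equation is consistent.
Reading off the reduced rows gives u = 2, v = 3, w = 1.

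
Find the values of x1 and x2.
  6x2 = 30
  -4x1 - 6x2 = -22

x1 = -2, x2 = 5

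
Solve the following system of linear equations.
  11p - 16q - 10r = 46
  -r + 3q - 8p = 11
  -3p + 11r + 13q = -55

no solution

Row-reduce:
R1 ← R1 / (11).
R2 ← R2 + 8·R1.
R3 ← R3 + 3·R1.
R2 ← R2 / (-95/11).
R1 ← R1 + 16/11·R2.
R3 ← R3 − 95/11·R2.
Row 3 reduces to 0 = 2, a contradiction. The system is inconsistent.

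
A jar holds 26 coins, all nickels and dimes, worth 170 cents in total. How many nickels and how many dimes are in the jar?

Let n = nickels, d = dimes.
  d + n = 26
  5n + 10d = 170
From equation 1: n = 26 − d.
Substitute into equation 2 and solve: d = 8.
Then n = 18.

nickels: 18, dimes: 8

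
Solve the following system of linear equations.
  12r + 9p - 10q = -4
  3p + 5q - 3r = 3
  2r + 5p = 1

no solution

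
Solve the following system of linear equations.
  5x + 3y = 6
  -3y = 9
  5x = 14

Row-reduce:
R1 ← R1 / (5).
R3 ← R3 − 5·R1.
R2 ← R2 / (-3).
R1 ← R1 − 3/5·R2.
R3 ← R3 + 3·R2.
Row 3 reduces to 0 = -1, a contradiction. The system is inconsistent.

no solution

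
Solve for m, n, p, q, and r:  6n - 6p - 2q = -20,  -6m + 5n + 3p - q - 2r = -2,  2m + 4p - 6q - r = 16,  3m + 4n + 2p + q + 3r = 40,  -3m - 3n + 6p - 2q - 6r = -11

m = 3, n = 2, p = 5, q = 1, r = 4

Row-reduce the augmented matrix:
Swap R1 and R2.
R1 ← R1 / (-6).
R3 ← R3 − 2·R1.
R4 ← R4 − 3·R1.
R5 ← R5 + 3·R1.
R2 ← R2 / (6).
R1 ← R1 + 5/6·R2.
R3 ← R3 − 5/3·R2.
R4 ← R4 − 13/2·R2.
R5 ← R5 + 11/2·R2.
R3 ← R3 / (20/3).
R1 ← R1 + 4/3·R3.
R2 ← R2 + 1·R3.
R4 ← R4 − 10·R3.
R5 ← R5 + 1·R3.
R4 ← R4 / (34/3).
R1 ← R1 + 19/15·R4.
R2 ← R2 + 6/5·R4.
R3 ← R3 + 13/15·R4.
R5 ← R5 + 21/5·R4.
R5 ← R5 / (-609/170).
R1 ← R1 − 171/340·R5.
R2 ← R2 − 77/340·R5.
R3 ← R3 − 8/85·R5.
R4 ← R4 − 27/68·R5.
Reading off the reduced rows gives m = 3, n = 2, p = 5, q = 1, r = 4.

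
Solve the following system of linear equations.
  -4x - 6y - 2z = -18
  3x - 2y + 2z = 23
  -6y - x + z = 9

x = 3, y = -1, z = 6

Row-reduce the augmented matrix:
R1 ← R1 / (-4).
R2 ← R2 − 3·R1.
R3 ← R3 + 1·R1.
R2 ← R2 / (-13/2).
R1 ← R1 − 3/2·R2.
R3 ← R3 + 9/2·R2.
R3 ← R3 / (15/13).
R1 ← R1 − 8/13·R3.
R2 ← R2 + 1/13·R3.
Reading off the reduced rows gives x = 3, y = -1, z = 6.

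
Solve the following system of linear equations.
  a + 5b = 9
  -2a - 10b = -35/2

no solution

Row-reduce:
R2 ← R2 + 2·R1.
Row 2 reduces to 0 = 1/2, a contradiction. The system is inconsistent.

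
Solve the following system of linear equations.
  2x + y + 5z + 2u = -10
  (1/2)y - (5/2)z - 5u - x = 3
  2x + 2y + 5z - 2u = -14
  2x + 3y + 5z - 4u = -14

Row-reduce:
R1 ← R1 / (2).
R2 ← R2 + 1·R1.
R3 ← R3 − 2·R1.
R4 ← R4 − 2·R1.
R1 ← R1 − 1/2·R2.
R3 ← R3 − 1·R2.
R4 ← R4 − 2·R2.
Swap R3 and R4.
R3 ← R3 / (2).
R1 ← R1 − 3·R3.
R2 ← R2 + 4·R3.
Row 4 reduces to 0 = -2, a contradiction. The system is inconsistent.

no solution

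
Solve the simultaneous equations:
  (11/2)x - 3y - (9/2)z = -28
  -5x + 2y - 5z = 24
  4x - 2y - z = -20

infinitely many solutions

Row-reduce:
R1 ← R1 / (11/2).
R2 ← R2 + 5·R1.
R3 ← R3 − 4·R1.
R2 ← R2 / (-8/11).
R1 ← R1 + 6/11·R2.
R3 ← R3 − 2/11·R2.
Rank is 2 with 3 unknowns, leaving z free.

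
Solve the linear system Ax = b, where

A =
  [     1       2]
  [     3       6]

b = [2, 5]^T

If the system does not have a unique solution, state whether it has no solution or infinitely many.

no solution

Row-reduce:
R2 ← R2 − 3·R1.
Row 2 reduces to 0 = -1, a contradiction. The system is inconsistent.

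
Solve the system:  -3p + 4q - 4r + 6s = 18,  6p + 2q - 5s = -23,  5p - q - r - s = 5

Row-reduce:
R1 ← R1 / (-3).
R2 ← R2 − 6·R1.
R3 ← R3 − 5·R1.
R2 ← R2 / (10).
R1 ← R1 + 4/3·R2.
R3 ← R3 − 17/3·R2.
R3 ← R3 / (-47/15).
R1 ← R1 − 4/15·R3.
R2 ← R2 + 4/5·R3.
Rank is 3 with 4 unknowns, leaving s free.

infinitely many solutions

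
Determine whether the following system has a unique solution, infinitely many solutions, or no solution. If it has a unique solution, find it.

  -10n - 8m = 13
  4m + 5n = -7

Row-reduce:
R1 ← R1 / (-8).
R2 ← R2 − 4·R1.
Row 2 reduces to 0 = -1/2, a contradiction. The system is inconsistent.

no solution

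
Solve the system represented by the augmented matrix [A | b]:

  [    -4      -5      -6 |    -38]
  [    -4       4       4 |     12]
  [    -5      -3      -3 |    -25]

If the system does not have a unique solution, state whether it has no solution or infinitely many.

x_1 = 2, x_2 = 0, x_3 = 5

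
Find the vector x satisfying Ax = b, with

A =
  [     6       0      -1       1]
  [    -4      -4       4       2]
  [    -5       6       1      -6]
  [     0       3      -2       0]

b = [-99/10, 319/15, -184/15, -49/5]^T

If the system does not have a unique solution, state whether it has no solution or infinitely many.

x_1 = -5/3, x_2 = -3, x_3 = 2/5, x_4 = 1/2

Row-reduce the augmented matrix:
R1 ← R1 / (6).
R2 ← R2 + 4·R1.
R3 ← R3 + 5·R1.
R2 ← R2 / (-4).
R3 ← R3 − 6·R2.
R4 ← R4 − 3·R2.
R3 ← R3 / (31/6).
R1 ← R1 + 1/6·R3.
R2 ← R2 + 5/6·R3.
R4 ← R4 − 1/2·R3.
R4 ← R4 / (131/62).
R1 ← R1 − 4/31·R4.
R2 ← R2 + 53/62·R4.
R3 ← R3 + 7/31·R4.
Reading off the reduced rows gives x_1 = -5/3, x_2 = -3, x_3 = 2/5, x_4 = 1/2.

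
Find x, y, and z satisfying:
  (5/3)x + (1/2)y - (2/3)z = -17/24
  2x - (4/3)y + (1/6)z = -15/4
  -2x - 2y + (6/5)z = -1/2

x = -3/2, y = 1/4, z = -5/2

Row-reduce the augmented matrix:
R1 ← R1 / (5/3).
R2 ← R2 − 2·R1.
R3 ← R3 + 2·R1.
R2 ← R2 / (-29/15).
R1 ← R1 − 3/10·R2.
R3 ← R3 + 7/5·R2.
R3 ← R3 / (-3/10).
R1 ← R1 + 1/4·R3.
R2 ← R2 + 1/2·R3.
Reading off the reduced rows gives x = -3/2, y = 1/4, z = -5/2.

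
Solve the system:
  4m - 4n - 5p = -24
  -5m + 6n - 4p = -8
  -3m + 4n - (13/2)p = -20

infinitely many solutions

Row-reduce:
R1 ← R1 / (4).
R2 ← R2 + 5·R1.
R3 ← R3 + 3·R1.
R1 ← R1 + 1·R2.
R3 ← R3 − 1·R2.
Rank is 2 with 3 unknowns, leaving p free.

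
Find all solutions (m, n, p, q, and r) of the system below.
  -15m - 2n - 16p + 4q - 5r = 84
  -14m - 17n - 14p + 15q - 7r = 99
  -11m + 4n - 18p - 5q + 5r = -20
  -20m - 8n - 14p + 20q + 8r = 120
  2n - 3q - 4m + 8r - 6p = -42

m = -5, n = 4, p = 2, q = 6, r = -5

Row-reduce the augmented matrix:
R1 ← R1 / (-15).
R2 ← R2 + 14·R1.
R3 ← R3 + 11·R1.
R4 ← R4 + 20·R1.
R5 ← R5 + 4·R1.
R2 ← R2 / (-227/15).
R1 ← R1 − 2/15·R2.
R3 ← R3 − 82/15·R2.
R4 ← R4 + 16/3·R2.
R5 ← R5 − 38/15·R2.
R3 ← R3 / (-1346/227).
R1 ← R1 − 244/227·R3.
R2 ← R2 + 14/227·R3.
R4 ← R4 − 1590/227·R3.
R5 ← R5 + 358/227·R3.
R4 ← R4 / (4127/673).
R1 ← R1 + 584/673·R4.
R2 ← R2 + 474/673·R4.
R3 ← R3 − 877/1346·R4.
R5 ← R5 + 776/673·R4.
R5 ← R5 / (47510/4127).
R1 ← R1 − 21587/4127·R5.
R2 ← R2 − 12023/4127·R5.
R3 ← R3 + 16290/4127·R5.
R4 ← R4 − 16644/4127·R5.
Reading off the reduced rows gives m = -5, n = 4, p = 2, q = 6, r = -5.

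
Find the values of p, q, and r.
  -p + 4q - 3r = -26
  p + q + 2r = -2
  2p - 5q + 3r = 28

p = -3, q = -5, r = 3

Row-reduce the augmented matrix:
R1 ← R1 / (-1).
R2 ← R2 − 1·R1.
R3 ← R3 − 2·R1.
R2 ← R2 / (5).
R1 ← R1 + 4·R2.
R3 ← R3 − 3·R2.
R3 ← R3 / (-12/5).
R1 ← R1 − 11/5·R3.
R2 ← R2 + 1/5·R3.
Reading off the reduced rows gives p = -3, q = -5, r = 3.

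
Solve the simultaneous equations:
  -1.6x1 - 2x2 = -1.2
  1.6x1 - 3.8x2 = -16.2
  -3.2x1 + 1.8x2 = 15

x1 = -3, x2 = 3

Row-reduce the augmented matrix:
R1 ← R1 / (-8/5).
R2 ← R2 − 8/5·R1.
R3 ← R3 + 16/5·R1.
R2 ← R2 / (-29/5).
R1 ← R1 − 5/4·R2.
R3 ← R3 − 29/5·R2.
R3 reduces to 0 = 0, so the extra equation is consistent.
Reading off the reduced rows gives x1 = -3, x2 = 3.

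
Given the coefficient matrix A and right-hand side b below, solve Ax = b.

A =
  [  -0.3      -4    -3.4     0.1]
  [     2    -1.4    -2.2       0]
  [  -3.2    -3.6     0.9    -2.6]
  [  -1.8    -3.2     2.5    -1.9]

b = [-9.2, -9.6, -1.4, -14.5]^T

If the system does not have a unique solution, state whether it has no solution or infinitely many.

Row-reduce the augmented matrix:
R1 ← R1 / (-3/10).
R2 ← R2 − 2·R1.
R3 ← R3 + 16/5·R1.
R4 ← R4 + 9/5·R1.
R2 ← R2 / (-421/15).
R1 ← R1 − 40/3·R2.
R3 ← R3 − 586/15·R2.
R4 ← R4 − 104/5·R2.
R3 ← R3 / (10753/4210).
R1 ← R1 + 202/421·R3.
R2 ← R2 − 373/421·R3.
R4 ← R4 − 3765/842·R3.
R4 ← R4 / (59973/21506).
R1 ← R1 + 5711/10753·R4.
R2 ← R2 − 9960/10753·R4.
R3 ← R3 + 11530/10753·R4.
Reading off the reduced rows gives x_1 = -5, x_2 = 6, x_3 = -4, x_4 = -3.

x_1 = -5, x_2 = 6, x_3 = -4, x_4 = -3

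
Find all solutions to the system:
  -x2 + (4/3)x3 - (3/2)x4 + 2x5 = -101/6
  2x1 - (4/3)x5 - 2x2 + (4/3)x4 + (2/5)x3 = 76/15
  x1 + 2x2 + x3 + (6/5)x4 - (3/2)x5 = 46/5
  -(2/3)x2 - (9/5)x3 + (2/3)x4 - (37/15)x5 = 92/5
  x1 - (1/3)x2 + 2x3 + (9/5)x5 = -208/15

no solution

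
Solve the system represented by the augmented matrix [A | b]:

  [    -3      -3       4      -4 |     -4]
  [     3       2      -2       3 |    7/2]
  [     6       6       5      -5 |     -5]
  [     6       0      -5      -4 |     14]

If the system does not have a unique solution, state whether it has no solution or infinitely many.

Row-reduce the augmented matrix:
R1 ← R1 / (-3).
R2 ← R2 − 3·R1.
R3 ← R3 − 6·R1.
R4 ← R4 − 6·R1.
R2 ← R2 / (-1).
R1 ← R1 − 1·R2.
R4 ← R4 + 6·R2.
R3 ← R3 / (13).
R1 ← R1 − 2/3·R3.
R2 ← R2 + 2·R3.
R4 ← R4 + 9·R3.
R4 ← R4 / (-15).
R1 ← R1 − 1·R4.
R2 ← R2 + 1·R4.
R3 ← R3 + 1·R4.
Reading off the reduced rows gives x_1 = 3/2, x_2 = -3/2, x_3 = -1, x_4 = 0.

x_1 = 3/2, x_2 = -3/2, x_3 = -1, x_4 = 0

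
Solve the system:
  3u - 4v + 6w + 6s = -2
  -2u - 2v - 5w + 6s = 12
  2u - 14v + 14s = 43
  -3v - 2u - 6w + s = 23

no solution

Row-reduce:
R1 ← R1 / (3).
R2 ← R2 + 2·R1.
R3 ← R3 − 2·R1.
R4 ← R4 + 2·R1.
R2 ← R2 / (-14/3).
R1 ← R1 + 4/3·R2.
R3 ← R3 + 34/3·R2.
R4 ← R4 + 17/3·R2.
R3 ← R3 / (-11/7).
R1 ← R1 − 16/7·R3.
R2 ← R2 − 3/14·R3.
R4 ← R4 + 11/14·R3.
Row 4 reduces to 0 = -1/2, a contradiction. The system is inconsistent.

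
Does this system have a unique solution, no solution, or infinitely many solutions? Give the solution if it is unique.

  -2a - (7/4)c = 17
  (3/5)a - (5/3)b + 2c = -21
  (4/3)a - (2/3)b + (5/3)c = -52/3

a = -5, b = 6, c = -4

Row-reduce the augmented matrix:
R1 ← R1 / (-2).
R2 ← R2 − 3/5·R1.
R3 ← R3 − 4/3·R1.
R2 ← R2 / (-5/3).
R3 ← R3 + 2/3·R2.
R3 ← R3 / (-9/100).
R1 ← R1 − 7/8·R3.
R2 ← R2 + 177/200·R3.
Reading off the reduced rows gives a = -5, b = 6, c = -4.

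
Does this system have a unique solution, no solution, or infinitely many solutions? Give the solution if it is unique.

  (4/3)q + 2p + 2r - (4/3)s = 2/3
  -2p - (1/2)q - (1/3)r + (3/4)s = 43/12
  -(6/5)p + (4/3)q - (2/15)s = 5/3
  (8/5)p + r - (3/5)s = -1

no solution

Row-reduce:
R1 ← R1 / (2).
R2 ← R2 + 2·R1.
R3 ← R3 + 6/5·R1.
R4 ← R4 − 8/5·R1.
R2 ← R2 / (5/6).
R1 ← R1 − 2/3·R2.
R3 ← R3 − 32/15·R2.
R4 ← R4 + 16/15·R2.
R3 ← R3 / (-46/15).
R1 ← R1 + 1/3·R3.
R2 ← R2 − 2·R3.
R4 ← R4 − 23/15·R3.
Row 4 reduces to 0 = -1/2, a contradiction. The system is inconsistent.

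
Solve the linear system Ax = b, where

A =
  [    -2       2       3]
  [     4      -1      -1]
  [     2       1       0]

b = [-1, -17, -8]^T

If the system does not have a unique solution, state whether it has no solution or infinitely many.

Row-reduce the augmented matrix:
R1 ← R1 / (-2).
R2 ← R2 − 4·R1.
R3 ← R3 − 2·R1.
R2 ← R2 / (3).
R1 ← R1 + 1·R2.
R3 ← R3 − 3·R2.
R3 ← R3 / (-2).
R1 ← R1 − 1/6·R3.
R2 ← R2 − 5/3·R3.
Reading off the reduced rows gives x_1 = -5, x_2 = 2, x_3 = -5.

x_1 = -5, x_2 = 2, x_3 = -5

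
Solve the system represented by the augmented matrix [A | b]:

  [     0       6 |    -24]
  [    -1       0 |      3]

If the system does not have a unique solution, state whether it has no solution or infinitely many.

Row-reduce the augmented matrix:
Swap R1 and R2.
R1 ← R1 / (-1).
R2 ← R2 / (6).
Reading off the reduced rows gives x_1 = -3, x_2 = -4.

x_1 = -3, x_2 = -4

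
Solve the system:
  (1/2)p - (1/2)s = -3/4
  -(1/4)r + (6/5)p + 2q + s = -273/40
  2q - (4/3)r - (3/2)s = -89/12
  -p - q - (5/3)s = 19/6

p = -1, q = -3, r = 1/2, s = 1/2

Row-reduce the augmented matrix:
R1 ← R1 / (1/2).
R2 ← R2 − 6/5·R1.
R4 ← R4 + 1·R1.
R2 ← R2 / (2).
R3 ← R3 − 2·R2.
R4 ← R4 + 1·R2.
R3 ← R3 / (-13/12).
R2 ← R2 + 1/8·R3.
R4 ← R4 + 1/8·R3.
R4 ← R4 / (-889/780).
R1 ← R1 + 1·R4.
R2 ← R2 − 397/260·R4.
R3 ← R3 − 222/65·R4.
Reading off the reduced rows gives p = -1, q = -3, r = 1/2, s = 1/2.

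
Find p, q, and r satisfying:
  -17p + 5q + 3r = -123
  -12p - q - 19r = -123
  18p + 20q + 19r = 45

Row-reduce the augmented matrix:
R1 ← R1 / (-17).
R2 ← R2 + 12·R1.
R3 ← R3 − 18·R1.
R2 ← R2 / (-77/17).
R1 ← R1 + 5/17·R2.
R3 ← R3 − 430/17·R2.
R3 ← R3 / (-7373/77).
R1 ← R1 − 92/77·R3.
R2 ← R2 − 359/77·R3.
Reading off the reduced rows gives p = 6, q = -6, r = 3.

p = 6, q = -6, r = 3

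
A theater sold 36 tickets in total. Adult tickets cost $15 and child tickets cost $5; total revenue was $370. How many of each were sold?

Let a = adult tickets, c = child tickets.
  a + c = 36
  15a + 5c = 370
Row-reduce the augmented matrix:
R2 ← R2 − 15·R1.
R2 ← R2 / (-10).
R1 ← R1 − 1·R2.
Reading off the reduced rows gives a = 19, c = 17.

adult tickets: 19, child tickets: 17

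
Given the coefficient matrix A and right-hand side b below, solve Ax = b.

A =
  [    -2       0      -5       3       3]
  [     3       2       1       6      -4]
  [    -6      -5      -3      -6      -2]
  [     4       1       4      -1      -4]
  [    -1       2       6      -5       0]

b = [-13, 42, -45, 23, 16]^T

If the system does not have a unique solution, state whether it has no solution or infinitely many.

Row-reduce the augmented matrix:
R1 ← R1 / (-2).
R2 ← R2 − 3·R1.
R3 ← R3 + 6·R1.
R4 ← R4 − 4·R1.
R5 ← R5 + 1·R1.
R2 ← R2 / (2).
R3 ← R3 + 5·R2.
R4 ← R4 − 1·R2.
R5 ← R5 − 2·R2.
R3 ← R3 / (-17/4).
R1 ← R1 − 5/2·R3.
R2 ← R2 + 13/4·R3.
R4 ← R4 + 11/4·R3.
R5 ← R5 − 15·R3.
R4 ← R4 / (-128/17).
R1 ← R1 − 87/17·R4.
R2 ← R2 + 57/17·R4.
R3 ← R3 + 45/17·R4.
R5 ← R5 − 386/17·R4.
R5 ← R5 / (-775/64).
R1 ← R1 + 225/128·R5.
R2 ← R2 − 527/128·R5.
R3 ← R3 + 69/128·R5.
R4 ← R4 + 137/128·R5.
Reading off the reduced rows gives x_1 = -1, x_2 = 6, x_3 = 3, x_4 = 3, x_5 = -3.

x_1 = -1, x_2 = 6, x_3 = 3, x_4 = 3, x_5 = -3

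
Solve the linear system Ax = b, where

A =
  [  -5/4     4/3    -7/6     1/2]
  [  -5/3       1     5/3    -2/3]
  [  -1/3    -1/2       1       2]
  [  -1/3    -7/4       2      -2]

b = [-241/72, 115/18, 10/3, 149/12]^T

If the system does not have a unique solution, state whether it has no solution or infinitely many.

x_1 = -3, x_2 = -3, x_3 = 7/3, x_4 = -3/4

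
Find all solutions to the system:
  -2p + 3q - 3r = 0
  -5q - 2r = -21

infinitely many solutions

Row-reduce:
R1 ← R1 / (-2).
R2 ← R2 / (-5).
R1 ← R1 + 3/2·R2.
Rank is 2 with 3 unknowns, leaving r free.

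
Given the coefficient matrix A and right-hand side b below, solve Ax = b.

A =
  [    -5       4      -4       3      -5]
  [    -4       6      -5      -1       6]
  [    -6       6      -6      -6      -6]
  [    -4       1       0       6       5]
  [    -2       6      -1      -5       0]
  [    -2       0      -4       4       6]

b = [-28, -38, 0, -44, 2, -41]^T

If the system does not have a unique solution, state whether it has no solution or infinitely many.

no solution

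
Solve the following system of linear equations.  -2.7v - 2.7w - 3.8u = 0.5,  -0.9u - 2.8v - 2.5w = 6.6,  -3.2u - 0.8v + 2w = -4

u = 2, v = -3, w = 0

Row-reduce the augmented matrix:
R1 ← R1 / (-19/5).
R2 ← R2 + 9/10·R1.
R3 ← R3 + 16/5·R1.
R2 ← R2 / (-821/380).
R1 ← R1 − 27/38·R2.
R3 ← R3 − 28/19·R2.
R3 ← R3 / (12334/4105).
R1 ← R1 − 81/821·R3.
R2 ← R2 − 707/821·R3.
Reading off the reduced rows gives u = 2, v = -3, w = 0.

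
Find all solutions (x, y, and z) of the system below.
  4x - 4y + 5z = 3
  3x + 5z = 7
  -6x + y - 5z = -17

x = 4, y = 2, z = -1

Row-reduce the augmented matrix:
R1 ← R1 / (4).
R2 ← R2 − 3·R1.
R3 ← R3 + 6·R1.
R2 ← R2 / (3).
R1 ← R1 + 1·R2.
R3 ← R3 + 5·R2.
R3 ← R3 / (55/12).
R1 ← R1 − 5/3·R3.
R2 ← R2 − 5/12·R3.
Reading off the reduced rows gives x = 4, y = 2, z = -1.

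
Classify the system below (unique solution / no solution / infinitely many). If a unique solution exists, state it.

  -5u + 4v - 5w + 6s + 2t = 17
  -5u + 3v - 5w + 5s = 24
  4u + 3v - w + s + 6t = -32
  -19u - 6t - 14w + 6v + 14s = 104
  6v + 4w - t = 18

infinitely many solutions

Row-reduce:
R1 ← R1 / (-5).
R2 ← R2 + 5·R1.
R3 ← R3 − 4·R1.
R4 ← R4 + 19·R1.
R2 ← R2 / (-1).
R1 ← R1 + 4/5·R2.
R3 ← R3 − 31/5·R2.
R4 ← R4 + 46/5·R2.
R5 ← R5 − 6·R2.
R3 ← R3 / (-5).
R1 ← R1 − 1·R3.
R4 ← R4 − 5·R3.
R5 ← R5 − 4·R3.
Swap R4 and R5.
R4 ← R4 / (-158/25).
R1 ← R1 + 12/25·R4.
R2 ← R2 − 1·R4.
R3 ← R3 − 2/25·R4.
Rank is 4 with 5 unknowns, leaving t free.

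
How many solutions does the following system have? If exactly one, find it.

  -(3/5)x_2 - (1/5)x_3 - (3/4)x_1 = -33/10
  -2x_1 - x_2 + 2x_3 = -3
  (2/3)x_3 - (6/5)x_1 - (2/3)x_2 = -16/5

x_1 = 6, x_2 = -3, x_3 = 3

Row-reduce the augmented matrix:
R1 ← R1 / (-3/4).
R2 ← R2 + 2·R1.
R3 ← R3 + 6/5·R1.
R2 ← R2 / (3/5).
R1 ← R1 − 4/5·R2.
R3 ← R3 − 22/75·R2.
R3 ← R3 / (-34/135).
R1 ← R1 + 28/9·R3.
R2 ← R2 − 38/9·R3.
Reading off the reduced rows gives x_1 = 6, x_2 = -3, x_3 = 3.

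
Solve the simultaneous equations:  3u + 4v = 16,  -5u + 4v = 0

Row-reduce the augmented matrix:
R1 ← R1 / (3).
R2 ← R2 + 5·R1.
R2 ← R2 / (32/3).
R1 ← R1 − 4/3·R2.
Reading off the reduced rows gives u = 2, v = 5/2.

u = 2, v = 5/2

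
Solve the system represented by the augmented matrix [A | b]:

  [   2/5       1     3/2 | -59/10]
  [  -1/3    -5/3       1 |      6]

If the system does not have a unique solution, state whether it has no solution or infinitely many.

infinitely many solutions

Row-reduce:
R1 ← R1 / (2/5).
R2 ← R2 + 1/3·R1.
R2 ← R2 / (-5/6).
R1 ← R1 − 5/2·R2.
Rank is 2 with 3 unknowns, leaving x_3 free.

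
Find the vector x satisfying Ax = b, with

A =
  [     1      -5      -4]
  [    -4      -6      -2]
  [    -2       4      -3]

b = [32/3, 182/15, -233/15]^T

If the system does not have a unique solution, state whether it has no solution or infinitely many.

Row-reduce the augmented matrix:
R2 ← R2 + 4·R1.
R3 ← R3 + 2·R1.
R2 ← R2 / (-26).
R1 ← R1 + 5·R2.
R3 ← R3 + 6·R2.
R3 ← R3 / (-89/13).
R1 ← R1 + 7/13·R3.
R2 ← R2 − 9/13·R3.
Reading off the reduced rows gives x_1 = 2/3, x_2 = -14/5, x_3 = 1.

x_1 = 2/3, x_2 = -14/5, x_3 = 1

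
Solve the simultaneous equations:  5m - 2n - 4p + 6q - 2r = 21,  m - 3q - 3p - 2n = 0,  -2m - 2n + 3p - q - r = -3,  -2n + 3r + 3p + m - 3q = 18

Row-reduce:
R1 ← R1 / (5).
R2 ← R2 − 1·R1.
R3 ← R3 + 2·R1.
R4 ← R4 − 1·R1.
R2 ← R2 / (-8/5).
R1 ← R1 + 2/5·R2.
R3 ← R3 + 14/5·R2.
R4 ← R4 + 8/5·R2.
R3 ← R3 / (21/4).
R1 ← R1 + 1/4·R3.
R2 ← R2 − 11/8·R3.
R4 ← R4 − 6·R3.
R4 ← R4 / (-10).
R1 ← R1 − 8/3·R4.
R2 ← R2 − 1/3·R4.
R3 ← R3 − 5/3·R4.
Rank is 4 with 5 unknowns, leaving r free.

infinitely many solutions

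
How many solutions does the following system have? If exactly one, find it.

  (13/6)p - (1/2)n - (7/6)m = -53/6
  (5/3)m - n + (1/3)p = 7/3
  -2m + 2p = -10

Row-reduce:
R1 ← R1 / (-7/6).
R2 ← R2 − 5/3·R1.
R3 ← R3 + 2·R1.
R2 ← R2 / (-12/7).
R1 ← R1 − 3/7·R2.
R3 ← R3 − 6/7·R2.
Rank is 2 with 3 unknowns, leaving p free.

infinitely many solutions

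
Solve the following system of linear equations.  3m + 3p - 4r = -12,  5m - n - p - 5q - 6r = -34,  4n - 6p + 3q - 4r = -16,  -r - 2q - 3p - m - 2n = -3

Row-reduce:
R1 ← R1 / (3).
R2 ← R2 − 5·R1.
R4 ← R4 + 1·R1.
R2 ← R2 / (-1).
R3 ← R3 − 4·R2.
R4 ← R4 + 2·R2.
R3 ← R3 / (-30).
R1 ← R1 − 1·R3.
R2 ← R2 − 6·R3.
R4 ← R4 − 10·R3.
R4 ← R4 / (7/3).
R1 ← R1 + 17/30·R4.
R2 ← R2 − 8/5·R4.
R3 ← R3 − 17/30·R4.
Rank is 4 with 5 unknowns, leaving r free.

infinitely many solutions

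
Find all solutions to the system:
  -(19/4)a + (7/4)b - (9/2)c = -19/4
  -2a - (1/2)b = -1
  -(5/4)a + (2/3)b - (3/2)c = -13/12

Row-reduce:
R1 ← R1 / (-19/4).
R2 ← R2 + 2·R1.
R3 ← R3 + 5/4·R1.
R2 ← R2 / (-47/38).
R1 ← R1 + 7/19·R2.
R3 ← R3 − 47/228·R2.
Row 3 reduces to 0 = 1/3, a contradiction. The system is inconsistent.

no solution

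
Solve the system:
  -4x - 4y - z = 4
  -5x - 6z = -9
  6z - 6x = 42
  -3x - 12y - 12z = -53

no solution

Row-reduce:
R1 ← R1 / (-4).
R2 ← R2 + 5·R1.
R3 ← R3 + 6·R1.
R4 ← R4 + 3·R1.
R2 ← R2 / (5).
R1 ← R1 − 1·R2.
R3 ← R3 − 6·R2.
R4 ← R4 + 9·R2.
R3 ← R3 / (66/5).
R1 ← R1 − 6/5·R3.
R2 ← R2 + 19/20·R3.
R4 ← R4 + 99/5·R3.
Row 4 reduces to 0 = -2, a contradiction. The system is inconsistent.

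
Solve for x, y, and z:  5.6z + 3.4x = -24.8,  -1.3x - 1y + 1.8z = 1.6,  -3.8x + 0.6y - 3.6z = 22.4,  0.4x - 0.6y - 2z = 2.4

x = -4, y = 0, z = -2

Row-reduce the augmented matrix:
R1 ← R1 / (17/5).
R2 ← R2 + 13/10·R1.
R3 ← R3 + 19/5·R1.
R4 ← R4 − 2/5·R1.
R2 ← R2 / (-1).
R3 ← R3 − 3/5·R2.
R4 ← R4 + 3/5·R2.
R3 ← R3 / (427/85).
R1 ← R1 − 28/17·R3.
R2 ← R2 + 67/17·R3.
R4 ← R4 + 427/85·R3.
R4 reduces to 0 = 0, so the extra equation is consistent.
Reading off the reduced rows gives x = -4, y = 0, z = -2.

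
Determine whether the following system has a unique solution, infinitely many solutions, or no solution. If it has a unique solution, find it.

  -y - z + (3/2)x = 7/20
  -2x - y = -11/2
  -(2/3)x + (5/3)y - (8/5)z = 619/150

x = 3/2, y = 5/2, z = -3/5

Row-reduce the augmented matrix:
R1 ← R1 / (3/2).
R2 ← R2 + 2·R1.
R3 ← R3 + 2/3·R1.
R2 ← R2 / (-7/3).
R1 ← R1 + 2/3·R2.
R3 ← R3 − 11/9·R2.
R3 ← R3 / (-96/35).
R1 ← R1 + 2/7·R3.
R2 ← R2 − 4/7·R3.
Reading off the reduced rows gives x = 3/2, y = 5/2, z = -3/5.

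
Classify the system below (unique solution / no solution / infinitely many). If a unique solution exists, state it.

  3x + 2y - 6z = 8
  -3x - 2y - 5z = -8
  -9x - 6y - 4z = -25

no solution

Row-reduce:
R1 ← R1 / (3).
R2 ← R2 + 3·R1.
R3 ← R3 + 9·R1.
R2 ← R2 / (-11).
R1 ← R1 + 2·R2.
R3 ← R3 + 22·R2.
Row 3 reduces to 0 = -1, a contradiction. The system is inconsistent.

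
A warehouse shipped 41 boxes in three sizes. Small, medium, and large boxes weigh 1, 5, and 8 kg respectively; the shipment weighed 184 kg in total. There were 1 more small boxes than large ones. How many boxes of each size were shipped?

Let s = small boxes, m = medium boxes, l = large boxes.
  s + m + l = 41
  s + 5m + 8l = 184
  s - l = 1
Row-reduce the augmented matrix:
R2 ← R2 − 1·R1.
R3 ← R3 − 1·R1.
R2 ← R2 / (4).
R1 ← R1 − 1·R2.
R3 ← R3 + 1·R2.
R3 ← R3 / (-1/4).
R1 ← R1 + 3/4·R3.
R2 ← R2 − 7/4·R3.
Reading off the reduced rows gives s = 18, m = 6, l = 17.

small boxes: 18, medium boxes: 6, large boxes: 17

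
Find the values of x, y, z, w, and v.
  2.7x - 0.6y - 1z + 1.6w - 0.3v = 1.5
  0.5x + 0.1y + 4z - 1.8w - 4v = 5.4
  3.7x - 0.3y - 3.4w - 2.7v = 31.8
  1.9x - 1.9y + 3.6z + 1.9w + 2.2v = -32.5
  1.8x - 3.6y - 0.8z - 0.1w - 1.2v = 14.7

x = 1, y = -1, z = -5, w = -5, v = -4

Row-reduce the augmented matrix:
R1 ← R1 / (27/10).
R2 ← R2 − 1/2·R1.
R3 ← R3 − 37/10·R1.
R4 ← R4 − 19/10·R1.
R5 ← R5 − 9/5·R1.
R2 ← R2 / (19/90).
R1 ← R1 + 2/9·R2.
R3 ← R3 − 47/90·R2.
R4 ← R4 + 133/90·R2.
R5 ← R5 + 16/5·R2.
R3 ← R3 / (-512/57).
R1 ← R1 − 230/57·R3.
R2 ← R2 − 1130/57·R3.
R4 ← R4 − 168/5·R3.
R5 ← R5 − 6014/95·R3.
R4 ← R4 / (-6169/400).
R1 ← R1 + 115/64·R4.
R2 ← R2 + 693/64·R4.
R3 ← R3 − 29/640·R4.
R5 ← R5 + 57297/1600·R4.
R5 ← R5 / (-28641597/1974080).
R1 ← R1 + 484455/394816·R5.
R2 ← R2 + 1627633/394816·R5.
R3 ← R3 + 650187/789632·R5.
R4 ← R4 + 8757/49352·R5.
Reading off the reduced rows gives x = 1, y = -1, z = -5, w = -5, v = -4.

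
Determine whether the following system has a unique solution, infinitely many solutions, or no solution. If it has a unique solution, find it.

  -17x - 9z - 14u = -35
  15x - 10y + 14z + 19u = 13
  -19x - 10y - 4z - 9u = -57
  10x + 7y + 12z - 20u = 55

Row-reduce:
R1 ← R1 / (-17).
R2 ← R2 − 15·R1.
R3 ← R3 + 19·R1.
R4 ← R4 − 10·R1.
R2 ← R2 / (-10).
R3 ← R3 + 10·R2.
R4 ← R4 − 7·R2.
Swap R3 and R4.
R3 ← R3 / (1861/170).
R1 ← R1 − 9/17·R3.
R2 ← R2 + 103/170·R3.
Rank is 3 with 4 unknowns, leaving u free.

infinitely many solutions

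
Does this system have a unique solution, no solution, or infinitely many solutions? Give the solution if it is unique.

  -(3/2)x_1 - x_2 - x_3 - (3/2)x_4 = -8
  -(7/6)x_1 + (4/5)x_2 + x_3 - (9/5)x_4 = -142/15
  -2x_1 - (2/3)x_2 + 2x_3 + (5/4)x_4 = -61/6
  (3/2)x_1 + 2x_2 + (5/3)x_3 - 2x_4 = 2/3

x_1 = 4, x_2 = 1, x_3 = -2, x_4 = 2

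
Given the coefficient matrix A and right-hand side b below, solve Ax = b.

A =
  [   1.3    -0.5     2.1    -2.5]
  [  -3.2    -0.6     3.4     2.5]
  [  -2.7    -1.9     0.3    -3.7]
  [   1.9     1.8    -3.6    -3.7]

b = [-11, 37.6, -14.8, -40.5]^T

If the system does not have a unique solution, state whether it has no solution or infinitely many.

x_1 = -3, x_2 = 1, x_3 = 4, x_4 = 6

Row-reduce the augmented matrix:
R1 ← R1 / (13/10).
R2 ← R2 + 16/5·R1.
R3 ← R3 + 27/10·R1.
R4 ← R4 − 19/10·R1.
R2 ← R2 / (-119/65).
R1 ← R1 + 5/13·R2.
R3 ← R3 + 191/65·R2.
R4 ← R4 − 329/130·R2.
R3 ← R3 / (-1082/119).
R1 ← R1 + 22/119·R3.
R2 ← R2 + 557/119·R3.
R4 ← R4 − 88/17·R3.
R4 ← R4 / (-73801/10820).
R1 ← R1 + 2959/2705·R4.
R2 ← R2 − 38459/10820·R4.
R3 ← R3 − 3603/10820·R4.
Reading off the reduced rows gives x_1 = -3, x_2 = 1, x_3 = 4, x_4 = 6.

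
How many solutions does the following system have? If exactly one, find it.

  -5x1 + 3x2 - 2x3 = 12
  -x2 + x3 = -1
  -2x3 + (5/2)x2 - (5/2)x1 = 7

Row-reduce:
R1 ← R1 / (-5).
R3 ← R3 + 5/2·R1.
R2 ← R2 / (-1).
R1 ← R1 + 3/5·R2.
R3 ← R3 − 1·R2.
Rank is 2 with 3 unknowns, leaving x3 free.

infinitely many solutions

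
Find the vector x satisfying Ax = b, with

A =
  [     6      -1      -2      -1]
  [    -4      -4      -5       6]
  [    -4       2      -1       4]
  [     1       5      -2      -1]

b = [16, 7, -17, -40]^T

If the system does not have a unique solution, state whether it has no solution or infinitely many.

Row-reduce the augmented matrix:
R1 ← R1 / (6).
R2 ← R2 + 4·R1.
R3 ← R3 + 4·R1.
R4 ← R4 − 1·R1.
R2 ← R2 / (-14/3).
R1 ← R1 + 1/6·R2.
R3 ← R3 − 4/3·R2.
R4 ← R4 − 31/6·R2.
R3 ← R3 / (-29/7).
R1 ← R1 + 3/28·R3.
R2 ← R2 − 19/14·R3.
R4 ← R4 + 243/28·R3.
R4 ← R4 / (-148/29).
R1 ← R1 + 14/29·R4.
R2 ← R2 − 13/29·R4.
R3 ← R3 + 34/29·R4.
Reading off the reduced rows gives x_1 = 4, x_2 = -6, x_3 = 5, x_4 = 4.

x_1 = 4, x_2 = -6, x_3 = 5, x_4 = 4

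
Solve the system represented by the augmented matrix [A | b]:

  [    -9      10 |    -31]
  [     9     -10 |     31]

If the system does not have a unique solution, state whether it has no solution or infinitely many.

infinitely many solutions

Row-reduce:
R1 ← R1 / (-9).
R2 ← R2 − 9·R1.
Rank is 1 with 2 unknowns, leaving x_2 free.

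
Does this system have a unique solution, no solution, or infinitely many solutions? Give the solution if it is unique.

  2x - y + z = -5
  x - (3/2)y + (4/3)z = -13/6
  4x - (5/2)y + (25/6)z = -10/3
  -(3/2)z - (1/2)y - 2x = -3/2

no solution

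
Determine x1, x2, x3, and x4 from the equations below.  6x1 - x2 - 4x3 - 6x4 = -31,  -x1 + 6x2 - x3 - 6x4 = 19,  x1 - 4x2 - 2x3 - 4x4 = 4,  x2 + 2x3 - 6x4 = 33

Row-reduce the augmented matrix:
R1 ← R1 / (6).
R2 ← R2 + 1·R1.
R3 ← R3 − 1·R1.
R2 ← R2 / (35/6).
R1 ← R1 + 1/6·R2.
R3 ← R3 + 23/6·R2.
R4 ← R4 − 1·R2.
R3 ← R3 / (-17/7).
R1 ← R1 + 5/7·R3.
R2 ← R2 + 2/7·R3.
R4 ← R4 − 16/7·R3.
R4 ← R4 / (-1016/85).
R1 ← R1 − 88/85·R4.
R2 ← R2 + 26/85·R4.
R3 ← R3 − 266/85·R4.
Reading off the reduced rows gives x1 = -6, x2 = -1, x3 = 5, x4 = -4.

x1 = -6, x2 = -1, x3 = 5, x4 = -4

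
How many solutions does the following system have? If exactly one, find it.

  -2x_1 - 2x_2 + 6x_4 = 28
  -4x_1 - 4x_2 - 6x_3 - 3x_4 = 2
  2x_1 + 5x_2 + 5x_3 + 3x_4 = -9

infinitely many solutions

Row-reduce:
R1 ← R1 / (-2).
R2 ← R2 + 4·R1.
R3 ← R3 − 2·R1.
Swap R2 and R3.
R2 ← R2 / (3).
R1 ← R1 − 1·R2.
R3 ← R3 / (-6).
R1 ← R1 + 5/3·R3.
R2 ← R2 − 5/3·R3.
Rank is 3 with 4 unknowns, leaving x_4 free.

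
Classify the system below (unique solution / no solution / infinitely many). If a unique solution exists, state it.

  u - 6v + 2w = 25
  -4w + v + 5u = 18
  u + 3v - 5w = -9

Row-reduce the augmented matrix:
R2 ← R2 − 5·R1.
R3 ← R3 − 1·R1.
R2 ← R2 / (31).
R1 ← R1 + 6·R2.
R3 ← R3 − 9·R2.
R3 ← R3 / (-91/31).
R1 ← R1 + 22/31·R3.
R2 ← R2 + 14/31·R3.
Reading off the reduced rows gives u = 5, v = -3, w = 1.

u = 5, v = -3, w = 1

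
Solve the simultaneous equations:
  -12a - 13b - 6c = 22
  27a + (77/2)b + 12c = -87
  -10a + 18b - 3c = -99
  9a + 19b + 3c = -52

Row-reduce:
R1 ← R1 / (-12).
R2 ← R2 − 27·R1.
R3 ← R3 + 10·R1.
R4 ← R4 − 9·R1.
R2 ← R2 / (37/4).
R1 ← R1 − 13/12·R2.
R3 ← R3 − 173/6·R2.
R4 ← R4 − 37/4·R2.
R3 ← R3 / (247/37).
R1 ← R1 − 25/37·R3.
R2 ← R2 + 6/37·R3.
Row 4 reduces to 0 = 2, a contradiction. The system is inconsistent.

no solution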